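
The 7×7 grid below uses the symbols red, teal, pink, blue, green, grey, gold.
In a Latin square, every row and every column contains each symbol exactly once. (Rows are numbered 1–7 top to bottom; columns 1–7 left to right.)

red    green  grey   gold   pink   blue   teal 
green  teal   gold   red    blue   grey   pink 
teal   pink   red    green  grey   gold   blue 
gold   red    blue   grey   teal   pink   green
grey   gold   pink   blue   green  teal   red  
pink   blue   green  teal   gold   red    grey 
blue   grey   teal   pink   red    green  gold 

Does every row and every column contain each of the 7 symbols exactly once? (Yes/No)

Each row is a permutation of the 7 symbols, and so is each column.

Yes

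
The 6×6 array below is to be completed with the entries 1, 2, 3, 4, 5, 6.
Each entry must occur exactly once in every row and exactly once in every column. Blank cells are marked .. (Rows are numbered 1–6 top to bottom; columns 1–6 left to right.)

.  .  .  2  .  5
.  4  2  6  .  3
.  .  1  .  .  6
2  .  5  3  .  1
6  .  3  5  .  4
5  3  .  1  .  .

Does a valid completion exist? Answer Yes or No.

No row or column among the givens repeats a symbol, and propagating forced cells runs into no contradiction.
One valid completion exists (for instance, 4 1 6 2 3 5 / 1 4 2 6 5 3 / 3 5 1 4 2 6 / 2 6 5 3 4 1 / 6 2 3 5 1 4 / 5 3 4 1 6 2).

Yes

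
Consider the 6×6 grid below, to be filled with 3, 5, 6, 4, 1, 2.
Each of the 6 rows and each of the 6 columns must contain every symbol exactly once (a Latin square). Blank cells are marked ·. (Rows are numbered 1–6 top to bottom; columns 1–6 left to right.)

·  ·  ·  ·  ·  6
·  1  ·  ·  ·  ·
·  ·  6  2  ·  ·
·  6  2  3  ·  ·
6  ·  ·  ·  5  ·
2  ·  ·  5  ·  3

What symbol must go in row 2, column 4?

Row 6, column 2: row 6 has {3, 5, 2} and column 2 has {6, 1}, leaving only 4.
Row 6, column 3: row 6 has {3, 5, 4, 2} and column 3 has {6, 2}, leaving only 1.
Row 6, column 5: row 6 has {3, 5, 4, 1, 2} and column 5 has {5}, leaving only 6.
Row 2, column 4 is narrowed to {6, 4}.
If it were 4, then row 5, column 4 would be left with no valid symbol.
So row 2, column 4 must be 6.

6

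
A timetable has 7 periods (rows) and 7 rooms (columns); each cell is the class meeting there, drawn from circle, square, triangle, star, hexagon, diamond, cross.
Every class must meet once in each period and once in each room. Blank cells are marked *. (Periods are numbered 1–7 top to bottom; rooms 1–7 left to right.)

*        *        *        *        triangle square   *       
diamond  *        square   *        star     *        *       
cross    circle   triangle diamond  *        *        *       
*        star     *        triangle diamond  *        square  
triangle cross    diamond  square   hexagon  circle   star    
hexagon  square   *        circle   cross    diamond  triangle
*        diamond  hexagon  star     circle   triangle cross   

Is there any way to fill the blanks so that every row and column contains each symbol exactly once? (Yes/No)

No period or room among the givens repeats a symbol, and propagating forced cells runs into no contradiction.
One valid completion exists (for instance, star hexagon circle cross triangle square diamond / diamond triangle square hexagon star cross circle / cross circle triangle diamond square star hexagon / circle star cross triangle diamond hexagon square / triangle cross diamond square hexagon circle star / hexagon square star circle cross diamond triangle / square diamond hexagon star circle triangle cross).

Yes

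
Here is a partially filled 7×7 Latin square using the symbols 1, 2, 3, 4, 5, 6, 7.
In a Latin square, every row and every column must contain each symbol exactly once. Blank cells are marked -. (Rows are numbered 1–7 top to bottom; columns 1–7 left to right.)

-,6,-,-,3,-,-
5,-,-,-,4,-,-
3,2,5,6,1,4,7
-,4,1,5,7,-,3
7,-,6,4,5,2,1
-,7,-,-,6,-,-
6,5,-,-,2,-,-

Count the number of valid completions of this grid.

Row 1, column 1: eliminating its row and column leaves {1, 2, 4}.
Row 1, column 3: eliminating its row and column leaves {2, 4, 7}.
Row 1, column 4: eliminating its row and column leaves {1, 2, 7}.
Row 1, column 6: eliminating its row and column leaves {1, 5, 7}.
Row 1, column 7: eliminating its row and column leaves {2, 4, 5}.
Row 2, column 2: eliminating its row and column leaves {1, 3}.
Row 2, column 3: eliminating its row and column leaves {2, 3, 7}.
Row 2, column 4: eliminating its row and column leaves {1, 2, 3, 7}.
Row 2, column 6: eliminating its row and column leaves {1, 3, 6, 7}.
Row 2, column 7: eliminating its row and column leaves {2, 6}.
Row 4, column 1: eliminating its row and column leaves {2}.
Row 4, column 6: eliminating its row and column leaves {6}.
Row 5, column 2: eliminating its row and column leaves {3}.
Row 6, column 1: eliminating its row and column leaves {1, 2, 4}.
Row 6, column 3: eliminating its row and column leaves {2, 3, 4}.
Row 6, column 4: eliminating its row and column leaves {1, 2, 3}.
Row 6, column 6: eliminating its row and column leaves {1, 3, 5}.
Row 6, column 7: eliminating its row and column leaves {2, 4, 5}.
Row 7, column 3: eliminating its row and column leaves {3, 4, 7}.
Row 7, column 4: eliminating its row and column leaves {1, 3, 7}.
Row 7, column 6: eliminating its row and column leaves {1, 3, 7}.
Row 7, column 7: eliminating its row and column leaves {4}.
Enumerating the assignments across these blanks that avoid any row or column repeat gives 10 completions.

10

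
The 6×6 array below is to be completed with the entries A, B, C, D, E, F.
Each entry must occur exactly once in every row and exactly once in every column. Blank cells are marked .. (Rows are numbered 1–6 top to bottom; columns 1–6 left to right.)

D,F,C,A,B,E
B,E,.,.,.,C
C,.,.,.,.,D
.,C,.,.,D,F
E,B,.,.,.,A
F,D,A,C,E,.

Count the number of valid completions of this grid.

4

Row 2, column 3: eliminating its row and column leaves {D, F}.
Row 2, column 4: eliminating its row and column leaves {D, F}.
Row 2, column 5: eliminating its row and column leaves {A, F}.
Row 3, column 2: eliminating its row and column leaves {A}.
Row 3, column 3: eliminating its row and column leaves {B, E, F}.
Row 3, column 4: eliminating its row and column leaves {B, E, F}.
Row 3, column 5: eliminating its row and column leaves {A, F}.
Row 4, column 1: eliminating its row and column leaves {A}.
Row 4, column 3: eliminating its row and column leaves {B, E}.
Row 4, column 4: eliminating its row and column leaves {B, E}.
Row 5, column 3: eliminating its row and column leaves {D, F}.
Row 5, column 4: eliminating its row and column leaves {D, F}.
Row 5, column 5: eliminating its row and column leaves {C, F}.
Row 6, column 6: eliminating its row and column leaves {B}.
Enumerating the assignments across these blanks that avoid any row or column repeat gives 4 completions.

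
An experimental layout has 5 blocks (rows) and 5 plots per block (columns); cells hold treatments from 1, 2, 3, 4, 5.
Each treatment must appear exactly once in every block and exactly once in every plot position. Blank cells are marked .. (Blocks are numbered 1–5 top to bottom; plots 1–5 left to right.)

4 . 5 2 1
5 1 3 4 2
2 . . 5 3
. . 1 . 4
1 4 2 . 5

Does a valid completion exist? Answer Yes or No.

No

Block 3, plot 2: block 3 together with plot 2 already contain {1, 2, 3, 4, 5} — every symbol — so nothing can go there. The grid has no valid completion.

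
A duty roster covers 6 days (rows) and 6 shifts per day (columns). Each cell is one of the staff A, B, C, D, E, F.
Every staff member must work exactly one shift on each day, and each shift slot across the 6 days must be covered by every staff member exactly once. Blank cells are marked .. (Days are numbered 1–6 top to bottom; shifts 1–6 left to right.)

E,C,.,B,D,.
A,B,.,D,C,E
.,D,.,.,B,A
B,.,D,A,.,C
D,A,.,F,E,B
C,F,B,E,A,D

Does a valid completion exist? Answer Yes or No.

No day or shift among the givens repeats a symbol, and propagating forced cells runs into no contradiction.
One valid completion exists (for instance, E C A B D F / A B F D C E / F D E C B A / B E D A F C / D A C F E B / C F B E A D).

Yes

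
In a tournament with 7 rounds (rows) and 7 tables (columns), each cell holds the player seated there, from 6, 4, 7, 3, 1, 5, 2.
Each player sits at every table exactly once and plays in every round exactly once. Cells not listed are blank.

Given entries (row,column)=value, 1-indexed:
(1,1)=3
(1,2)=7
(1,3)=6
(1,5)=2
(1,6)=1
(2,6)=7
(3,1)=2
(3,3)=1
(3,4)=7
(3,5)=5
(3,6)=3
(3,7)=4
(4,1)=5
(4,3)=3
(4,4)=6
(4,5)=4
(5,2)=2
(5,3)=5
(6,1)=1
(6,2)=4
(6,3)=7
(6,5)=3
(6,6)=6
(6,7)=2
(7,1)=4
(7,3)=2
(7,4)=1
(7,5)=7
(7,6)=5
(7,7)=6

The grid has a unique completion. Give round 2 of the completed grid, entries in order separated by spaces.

Round 2, table 1: round 2 has {7} and table 1 has {4, 3, 1, 5, 2}, leaving only 6.
Round 2, table 3: round 2 has {6, 7} and table 3 has {6, 7, 3, 1, 5, 2}, leaving only 4.
Round 2, table 5: round 2 has {6, 4, 7} and table 5 has {4, 7, 3, 5, 2}, leaving only 1.
Round 1, table 7: round 1 has {6, 7, 3, 1, 2} and table 7 has {6, 4, 2}, leaving only 5.
Round 2, table 7: round 2 has {6, 4, 7, 1} and table 7 has {6, 4, 5, 2}, leaving only 3.
Round 2, table 2: round 2 has {6, 4, 7, 3, 1} and table 2 has {4, 7, 2}, leaving only 5.
Round 2, table 4: round 2 has {6, 4, 7, 3, 1, 5} and table 4 has {6, 7, 1}, leaving only 2.
So round 2 reads: 6 5 4 2 1 7 3.

6 5 4 2 1 7 3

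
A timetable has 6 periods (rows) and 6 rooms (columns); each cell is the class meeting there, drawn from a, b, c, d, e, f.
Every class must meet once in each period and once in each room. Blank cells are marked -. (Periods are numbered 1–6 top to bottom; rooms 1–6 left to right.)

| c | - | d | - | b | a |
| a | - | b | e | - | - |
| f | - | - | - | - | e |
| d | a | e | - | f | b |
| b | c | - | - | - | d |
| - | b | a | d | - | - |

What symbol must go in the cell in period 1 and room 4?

Period 1 already has {a, b, c, d} and room 4 already has {d, e}, so period 1, room 4 must be f.

f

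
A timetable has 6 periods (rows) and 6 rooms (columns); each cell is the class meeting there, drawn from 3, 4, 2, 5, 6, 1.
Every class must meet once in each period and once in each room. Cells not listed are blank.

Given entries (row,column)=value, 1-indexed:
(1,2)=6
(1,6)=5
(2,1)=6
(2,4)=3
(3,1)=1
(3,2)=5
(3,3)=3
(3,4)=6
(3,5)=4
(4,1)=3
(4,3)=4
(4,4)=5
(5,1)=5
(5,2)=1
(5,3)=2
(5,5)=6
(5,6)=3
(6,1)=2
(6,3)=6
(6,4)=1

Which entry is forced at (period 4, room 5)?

Period 1, room 1: period 1 has {5, 6} and room 1 has {3, 2, 5, 6, 1}, leaving only 4.
Period 1, room 3: period 1 has {4, 5, 6} and room 3 has {3, 4, 2, 6}, leaving only 1.
Period 1, room 4: period 1 has {4, 5, 6, 1} and room 4 has {3, 5, 6, 1}, leaving only 2.
Period 1, room 5: period 1 has {4, 2, 5, 6, 1} and room 5 has {4, 6}, leaving only 3.
Period 2, room 3: period 2 has {3, 6} and room 3 has {3, 4, 2, 6, 1}, leaving only 5.
Period 3, room 6: period 3 has {3, 4, 5, 6, 1} and room 6 has {3, 5}, leaving only 2.
Period 4, room 2: period 4 has {3, 4, 5} and room 2 has {5, 6, 1}, leaving only 2.
Period 4 already has {3, 4, 2, 5} and room 5 already has {3, 4, 6}, so period 4, room 5 must be 1.

1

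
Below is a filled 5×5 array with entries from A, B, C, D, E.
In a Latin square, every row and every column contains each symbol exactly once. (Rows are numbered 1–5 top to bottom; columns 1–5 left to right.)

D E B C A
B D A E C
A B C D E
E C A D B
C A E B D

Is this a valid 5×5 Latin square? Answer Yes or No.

Every row is a permutation, but column 3 contains A twice (at rows 2 and 4).

No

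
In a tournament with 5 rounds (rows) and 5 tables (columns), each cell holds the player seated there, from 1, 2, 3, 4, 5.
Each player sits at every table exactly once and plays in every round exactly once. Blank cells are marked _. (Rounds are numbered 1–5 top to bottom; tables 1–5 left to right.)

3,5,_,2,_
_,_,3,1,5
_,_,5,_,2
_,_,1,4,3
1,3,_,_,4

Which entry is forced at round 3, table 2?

1

Round 1, table 3: round 1 has {2, 3, 5} and table 3 has {1, 3, 5}, leaving only 4.
Round 1, table 5: round 1 has {2, 3, 4, 5} and table 5 has {2, 3, 4, 5}, leaving only 1.
Round 3, table 1: round 3 has {2, 5} and table 1 has {1, 3}, leaving only 4.
Round 3 already has {2, 4, 5} and table 2 already has {3, 5}, so round 3, table 2 must be 1.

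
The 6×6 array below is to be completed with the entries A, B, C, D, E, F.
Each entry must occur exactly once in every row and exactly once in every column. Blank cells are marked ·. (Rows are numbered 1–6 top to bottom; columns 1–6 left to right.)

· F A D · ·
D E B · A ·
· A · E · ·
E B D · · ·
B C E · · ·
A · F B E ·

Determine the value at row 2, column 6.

Row 1, column 1: row 1 has {A, D, F} and column 1 has {A, B, D, E}, leaving only C.
Row 1, column 5: row 1 has {A, C, D, F} and column 5 has {A, E}, leaving only B.
Row 1, column 6: row 1 has {A, B, C, D, F} and column 6 has {}, leaving only E.
Row 3, column 1: row 3 has {A, E} and column 1 has {A, B, C, D, E}, leaving only F.
Row 3, column 3: row 3 has {A, E, F} and column 3 has {A, B, D, E, F}, leaving only C.
Row 3, column 5: row 3 has {A, C, E, F} and column 5 has {A, B, E}, leaving only D.
Row 3, column 6: row 3 has {A, C, D, E, F} and column 6 has {E}, leaving only B.
Row 5, column 5: row 5 has {B, C, E} and column 5 has {A, B, D, E}, leaving only F.
Row 4, column 5: row 4 has {B, D, E} and column 5 has {A, B, D, E, F}, leaving only C.
Row 5, column 4: row 5 has {B, C, E, F} and column 4 has {B, D, E}, leaving only A.
Row 4, column 4: row 4 has {B, C, D, E} and column 4 has {A, B, D, E}, leaving only F.
Row 2, column 4: row 2 has {A, B, D, E} and column 4 has {A, B, D, E, F}, leaving only C.
Row 2 already has {A, B, C, D, E} and column 6 already has {B, E}, so row 2, column 6 must be F.

F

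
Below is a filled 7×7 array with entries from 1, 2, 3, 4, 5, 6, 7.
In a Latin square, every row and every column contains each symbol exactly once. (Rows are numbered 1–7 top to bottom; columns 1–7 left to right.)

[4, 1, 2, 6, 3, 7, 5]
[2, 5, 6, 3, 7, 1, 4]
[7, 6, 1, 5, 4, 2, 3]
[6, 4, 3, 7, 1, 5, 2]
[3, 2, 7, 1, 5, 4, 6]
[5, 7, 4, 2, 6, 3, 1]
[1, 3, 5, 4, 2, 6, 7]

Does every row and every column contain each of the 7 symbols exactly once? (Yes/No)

Each row is a permutation of the 7 symbols, and so is each column.

Yes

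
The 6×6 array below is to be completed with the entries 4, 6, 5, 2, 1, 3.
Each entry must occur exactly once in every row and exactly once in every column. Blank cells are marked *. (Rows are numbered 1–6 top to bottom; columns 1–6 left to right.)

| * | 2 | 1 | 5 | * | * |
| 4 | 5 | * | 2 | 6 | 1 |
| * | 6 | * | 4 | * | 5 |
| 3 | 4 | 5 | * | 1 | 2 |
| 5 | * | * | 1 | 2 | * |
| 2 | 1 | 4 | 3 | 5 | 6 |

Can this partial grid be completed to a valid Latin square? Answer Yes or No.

Yes

No row or column among the givens repeats a symbol, and propagating forced cells runs into no contradiction.
One valid completion exists (for instance, 6 2 1 5 4 3 / 4 5 3 2 6 1 / 1 6 2 4 3 5 / 3 4 5 6 1 2 / 5 3 6 1 2 4 / 2 1 4 3 5 6).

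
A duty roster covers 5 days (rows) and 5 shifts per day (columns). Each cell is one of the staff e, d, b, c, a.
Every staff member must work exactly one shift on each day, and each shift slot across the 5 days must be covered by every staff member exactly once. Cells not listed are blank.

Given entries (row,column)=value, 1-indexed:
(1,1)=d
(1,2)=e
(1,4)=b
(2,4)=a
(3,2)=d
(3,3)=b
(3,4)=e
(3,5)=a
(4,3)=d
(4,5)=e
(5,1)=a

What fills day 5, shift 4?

Day 1, shift 5: day 1 has {e, d, b} and shift 5 has {e, a}, leaving only c.
Day 1, shift 3: day 1 has {e, d, b, c} and shift 3 has {d, b}, leaving only a.
Day 3, shift 1: day 3 has {e, d, b, a} and shift 1 has {d, a}, leaving only c.
Day 4, shift 1: day 4 has {e, d} and shift 1 has {d, c, a}, leaving only b.
Day 2, shift 1: day 2 has {a} and shift 1 has {d, b, c, a}, leaving only e.
Day 2, shift 3: day 2 has {e, a} and shift 3 has {d, b, a}, leaving only c.
Day 2, shift 2: day 2 has {e, c, a} and shift 2 has {e, d}, leaving only b.
Day 2, shift 5: day 2 has {e, b, c, a} and shift 5 has {e, c, a}, leaving only d.
Day 4, shift 4: day 4 has {e, d, b} and shift 4 has {e, b, a}, leaving only c.
Day 5 already has {a} and shift 4 already has {e, b, c, a}, so day 5, shift 4 must be d.

d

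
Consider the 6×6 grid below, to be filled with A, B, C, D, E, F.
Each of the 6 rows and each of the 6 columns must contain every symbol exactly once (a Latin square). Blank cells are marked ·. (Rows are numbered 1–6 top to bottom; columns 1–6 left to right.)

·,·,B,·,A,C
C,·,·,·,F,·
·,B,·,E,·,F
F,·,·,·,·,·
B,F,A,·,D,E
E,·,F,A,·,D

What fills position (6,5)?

B

Row 1, column 1: row 1 has {A, B, C} and column 1 has {B, C, E, F}, leaving only D.
Row 1, column 2: row 1 has {A, B, C, D} and column 2 has {B, F}, leaving only E.
Row 1, column 4: row 1 has {A, B, C, D, E} and column 4 has {A, E}, leaving only F.
Row 3, column 1: row 3 has {B, E, F} and column 1 has {B, C, D, E, F}, leaving only A.
Row 3, column 5: row 3 has {A, B, E, F} and column 5 has {A, D, F}, leaving only C.
Row 6 already has {A, D, E, F} and column 5 already has {A, C, D, F}, so row 6, column 5 must be B.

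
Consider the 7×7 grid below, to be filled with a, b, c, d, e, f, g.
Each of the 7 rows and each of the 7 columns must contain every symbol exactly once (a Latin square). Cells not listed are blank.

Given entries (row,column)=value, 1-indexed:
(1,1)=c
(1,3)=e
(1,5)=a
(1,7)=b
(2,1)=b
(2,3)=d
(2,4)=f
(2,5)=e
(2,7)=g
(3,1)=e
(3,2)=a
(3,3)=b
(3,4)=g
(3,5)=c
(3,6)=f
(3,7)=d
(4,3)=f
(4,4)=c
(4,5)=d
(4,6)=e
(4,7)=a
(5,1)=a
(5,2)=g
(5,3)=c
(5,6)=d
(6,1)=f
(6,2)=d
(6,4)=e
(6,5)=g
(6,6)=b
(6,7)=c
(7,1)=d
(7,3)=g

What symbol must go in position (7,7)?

Row 1, column 2: row 1 has {a, b, c, e} and column 2 has {a, d, g}, leaving only f.
Row 1, column 4: row 1 has {a, b, c, e, f} and column 4 has {c, e, f, g}, leaving only d.
Row 1, column 6: row 1 has {a, b, c, d, e, f} and column 6 has {b, d, e, f}, leaving only g.
Row 2, column 2: row 2 has {b, d, e, f, g} and column 2 has {a, d, f, g}, leaving only c.
Row 2, column 6: row 2 has {b, c, d, e, f, g} and column 6 has {b, d, e, f, g}, leaving only a.
Row 4, column 1: row 4 has {a, c, d, e, f} and column 1 has {a, b, c, d, e, f}, leaving only g.
Row 4, column 2: row 4 has {a, c, d, e, f, g} and column 2 has {a, c, d, f, g}, leaving only b.
Row 5, column 4: row 5 has {a, c, d, g} and column 4 has {c, d, e, f, g}, leaving only b.
Row 5, column 5: row 5 has {a, b, c, d, g} and column 5 has {a, c, d, e, g}, leaving only f.
Row 5, column 7: row 5 has {a, b, c, d, f, g} and column 7 has {a, b, c, d, g}, leaving only e.
Row 7 already has {d, g} and column 7 already has {a, b, c, d, e, g}, so row 7, column 7 must be f.

f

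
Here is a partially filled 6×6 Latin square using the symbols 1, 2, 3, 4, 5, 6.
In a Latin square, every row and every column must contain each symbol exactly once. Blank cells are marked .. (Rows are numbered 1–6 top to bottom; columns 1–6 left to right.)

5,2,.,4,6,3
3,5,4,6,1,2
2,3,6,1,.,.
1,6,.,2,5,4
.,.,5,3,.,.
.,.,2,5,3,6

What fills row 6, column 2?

1

Row 1, column 3: row 1 has {2, 3, 4, 5, 6} and column 3 has {2, 4, 5, 6}, leaving only 1.
Row 3, column 5: row 3 has {1, 2, 3, 6} and column 5 has {1, 3, 5, 6}, leaving only 4.
Row 3, column 6: row 3 has {1, 2, 3, 4, 6} and column 6 has {2, 3, 4, 6}, leaving only 5.
Row 4, column 3: row 4 has {1, 2, 4, 5, 6} and column 3 has {1, 2, 4, 5, 6}, leaving only 3.
Row 5, column 5: row 5 has {3, 5} and column 5 has {1, 3, 4, 5, 6}, leaving only 2.
Row 5, column 6: row 5 has {2, 3, 5} and column 6 has {2, 3, 4, 5, 6}, leaving only 1.
Row 5, column 2: row 5 has {1, 2, 3, 5} and column 2 has {2, 3, 5, 6}, leaving only 4.
Row 6 already has {2, 3, 5, 6} and column 2 already has {2, 3, 4, 5, 6}, so row 6, column 2 must be 1.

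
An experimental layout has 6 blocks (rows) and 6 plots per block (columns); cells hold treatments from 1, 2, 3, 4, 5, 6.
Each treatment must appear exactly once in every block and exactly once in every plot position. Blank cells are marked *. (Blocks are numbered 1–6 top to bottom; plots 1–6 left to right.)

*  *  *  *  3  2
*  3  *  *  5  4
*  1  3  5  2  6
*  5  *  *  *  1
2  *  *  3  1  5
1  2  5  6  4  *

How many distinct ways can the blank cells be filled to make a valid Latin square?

3

Block 1, plot 1: eliminating its block and plot leaves {4, 5, 6}.
Block 1, plot 2: eliminating its block and plot leaves {4, 6}.
Block 1, plot 3: eliminating its block and plot leaves {1, 4, 6}.
Block 1, plot 4: eliminating its block and plot leaves {1, 4}.
Block 2, plot 1: eliminating its block and plot leaves {6}.
Block 2, plot 3: eliminating its block and plot leaves {1, 2, 6}.
Block 2, plot 4: eliminating its block and plot leaves {1, 2}.
Block 3, plot 1: eliminating its block and plot leaves {4}.
Block 4, plot 1: eliminating its block and plot leaves {3, 4, 6}.
Block 4, plot 3: eliminating its block and plot leaves {2, 4, 6}.
Block 4, plot 4: eliminating its block and plot leaves {2, 4}.
Block 4, plot 5: eliminating its block and plot leaves {6}.
Block 5, plot 2: eliminating its block and plot leaves {4, 6}.
Block 5, plot 3: eliminating its block and plot leaves {4, 6}.
Block 6, plot 6: eliminating its block and plot leaves {3}.
Enumerating the assignments across these blanks that avoid any block or plot repeat gives 3 completions.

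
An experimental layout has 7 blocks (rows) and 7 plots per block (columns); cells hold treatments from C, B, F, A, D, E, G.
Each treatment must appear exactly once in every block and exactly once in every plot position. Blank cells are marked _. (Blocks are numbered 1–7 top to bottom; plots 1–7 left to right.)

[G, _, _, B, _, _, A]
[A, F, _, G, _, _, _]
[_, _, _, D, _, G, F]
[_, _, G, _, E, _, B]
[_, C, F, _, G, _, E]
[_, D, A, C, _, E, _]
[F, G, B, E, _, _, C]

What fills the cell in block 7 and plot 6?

Block 1, plot 2: block 1 has {B, A, G} and plot 2 has {C, F, D, G}, leaving only E.
Block 2, plot 7: block 2 has {F, A, G} and plot 7 has {C, B, F, A, E}, leaving only D.
Block 4, plot 2: block 4 has {B, E, G} and plot 2 has {C, F, D, E, G}, leaving only A.
Block 3, plot 2: block 3 has {F, D, G} and plot 2 has {C, F, A, D, E, G}, leaving only B.
Block 4, plot 4: block 4 has {B, A, E, G} and plot 4 has {C, B, D, E, G}, leaving only F.
Block 5, plot 4: block 5 has {C, F, E, G} and plot 4 has {C, B, F, D, E, G}, leaving only A.
Block 6, plot 1: block 6 has {C, A, D, E} and plot 1 has {F, A, G}, leaving only B.
Block 5, plot 1: block 5 has {C, F, A, E, G} and plot 1 has {B, F, A, G}, leaving only D.
Block 4, plot 1: block 4 has {B, F, A, E, G} and plot 1 has {B, F, A, D, G}, leaving only C.
Block 3, plot 1: block 3 has {B, F, D, G} and plot 1 has {C, B, F, A, D, G}, leaving only E.
Block 3, plot 3: block 3 has {B, F, D, E, G} and plot 3 has {B, F, A, G}, leaving only C.
Block 1, plot 3: block 1 has {B, A, E, G} and plot 3 has {C, B, F, A, G}, leaving only D.
Block 2, plot 3: block 2 has {F, A, D, G} and plot 3 has {C, B, F, A, D, G}, leaving only E.
Block 3, plot 5: block 3 has {C, B, F, D, E, G} and plot 5 has {E, G}, leaving only A.
Block 4, plot 6: block 4 has {C, B, F, A, E, G} and plot 6 has {E, G}, leaving only D.
Block 7 already has {C, B, F, E, G} and plot 6 already has {D, E, G}, so block 7, plot 6 must be A.

A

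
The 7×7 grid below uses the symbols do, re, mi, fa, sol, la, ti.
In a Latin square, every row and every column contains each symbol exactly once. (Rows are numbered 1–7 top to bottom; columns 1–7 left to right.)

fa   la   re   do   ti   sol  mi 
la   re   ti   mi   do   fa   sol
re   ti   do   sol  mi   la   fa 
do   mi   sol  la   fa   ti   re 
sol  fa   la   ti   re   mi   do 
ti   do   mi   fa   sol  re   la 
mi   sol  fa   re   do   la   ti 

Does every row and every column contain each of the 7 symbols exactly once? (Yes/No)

No

Every row is a permutation, but column 5 contains do twice (at rows 2 and 7).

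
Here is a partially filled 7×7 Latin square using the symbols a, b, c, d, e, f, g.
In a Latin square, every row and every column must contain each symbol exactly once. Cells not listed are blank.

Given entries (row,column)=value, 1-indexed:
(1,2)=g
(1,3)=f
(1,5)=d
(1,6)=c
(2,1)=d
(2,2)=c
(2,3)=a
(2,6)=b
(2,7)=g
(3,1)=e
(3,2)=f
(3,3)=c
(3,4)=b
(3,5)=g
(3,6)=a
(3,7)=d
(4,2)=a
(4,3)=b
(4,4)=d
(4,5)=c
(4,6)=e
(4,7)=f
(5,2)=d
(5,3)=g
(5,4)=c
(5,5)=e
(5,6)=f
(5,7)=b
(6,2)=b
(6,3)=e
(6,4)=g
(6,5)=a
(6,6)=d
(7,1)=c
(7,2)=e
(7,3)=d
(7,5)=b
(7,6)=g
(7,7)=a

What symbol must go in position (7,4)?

f

Row 7 already has {a, b, c, d, e, g} and column 4 already has {b, c, d, g}, so row 7, column 4 must be f.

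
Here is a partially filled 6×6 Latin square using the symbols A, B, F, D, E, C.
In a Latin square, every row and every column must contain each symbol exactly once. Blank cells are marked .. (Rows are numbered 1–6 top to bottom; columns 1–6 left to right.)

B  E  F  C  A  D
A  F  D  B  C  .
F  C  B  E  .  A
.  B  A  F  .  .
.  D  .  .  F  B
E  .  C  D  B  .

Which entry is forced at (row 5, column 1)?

C

Row 5 already has {B, F, D} and column 1 already has {A, B, F, E}, so row 5, column 1 must be C.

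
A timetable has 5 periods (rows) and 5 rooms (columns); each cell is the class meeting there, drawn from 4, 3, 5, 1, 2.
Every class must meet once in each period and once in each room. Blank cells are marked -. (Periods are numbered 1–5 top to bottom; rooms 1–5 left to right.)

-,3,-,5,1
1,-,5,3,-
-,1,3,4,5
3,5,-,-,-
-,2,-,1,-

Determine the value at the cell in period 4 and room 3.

1

Period 2, room 2: period 2 has {3, 5, 1} and room 2 has {3, 5, 1, 2}, leaving only 4.
Period 2, room 5: period 2 has {4, 3, 5, 1} and room 5 has {5, 1}, leaving only 2.
Period 3, room 1: period 3 has {4, 3, 5, 1} and room 1 has {3, 1}, leaving only 2.
Period 1, room 1: period 1 has {3, 5, 1} and room 1 has {3, 1, 2}, leaving only 4.
Period 1, room 3: period 1 has {4, 3, 5, 1} and room 3 has {3, 5}, leaving only 2.
Period 4, room 4: period 4 has {3, 5} and room 4 has {4, 3, 5, 1}, leaving only 2.
Period 4, room 5: period 4 has {3, 5, 2} and room 5 has {5, 1, 2}, leaving only 4.
Period 4 already has {4, 3, 5, 2} and room 3 already has {3, 5, 2}, so period 4, room 3 must be 1.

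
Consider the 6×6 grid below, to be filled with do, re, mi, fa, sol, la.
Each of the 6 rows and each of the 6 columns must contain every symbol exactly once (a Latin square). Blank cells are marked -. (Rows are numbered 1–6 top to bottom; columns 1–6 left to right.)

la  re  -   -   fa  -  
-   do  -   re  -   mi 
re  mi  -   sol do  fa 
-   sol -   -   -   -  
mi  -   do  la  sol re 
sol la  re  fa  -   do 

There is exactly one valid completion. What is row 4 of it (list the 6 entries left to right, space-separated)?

do sol fa mi re la

Row 4, column 6: row 4 has {sol} and column 6 has {do, re, mi, fa}, leaving only la.
Row 1, column 6: row 1 has {re, fa, la} and column 6 has {do, re, mi, fa, la}, leaving only sol.
Row 1, column 3: row 1 has {re, fa, sol, la} and column 3 has {do, re}, leaving only mi.
Row 4, column 3: row 4 has {sol, la} and column 3 has {do, re, mi}, leaving only fa.
Row 4, column 1: row 4 has {fa, sol, la} and column 1 has {re, mi, sol, la}, leaving only do.
Row 4, column 4: row 4 has {do, fa, sol, la} and column 4 has {re, fa, sol, la}, leaving only mi.
Row 4, column 5: row 4 has {do, mi, fa, sol, la} and column 5 has {do, fa, sol}, leaving only re.
So row 4 reads: do sol fa mi re la.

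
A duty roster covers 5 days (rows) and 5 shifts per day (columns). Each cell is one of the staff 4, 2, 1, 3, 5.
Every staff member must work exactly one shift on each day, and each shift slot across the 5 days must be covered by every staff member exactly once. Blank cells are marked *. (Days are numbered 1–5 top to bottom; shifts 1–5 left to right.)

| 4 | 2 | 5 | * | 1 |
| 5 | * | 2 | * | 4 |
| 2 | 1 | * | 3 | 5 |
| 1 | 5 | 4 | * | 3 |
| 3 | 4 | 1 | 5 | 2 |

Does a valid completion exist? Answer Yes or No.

Day 1, shift 4: day 1 together with shift 4 already contain {4, 2, 1, 3, 5} — every symbol — so nothing can go there. The grid has no valid completion.

No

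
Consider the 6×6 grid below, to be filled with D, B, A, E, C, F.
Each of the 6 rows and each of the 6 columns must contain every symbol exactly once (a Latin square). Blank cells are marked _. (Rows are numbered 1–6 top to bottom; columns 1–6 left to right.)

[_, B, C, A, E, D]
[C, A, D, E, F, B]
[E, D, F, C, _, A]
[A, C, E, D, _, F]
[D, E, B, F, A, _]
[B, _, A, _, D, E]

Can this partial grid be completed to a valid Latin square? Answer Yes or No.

No

Row 6, column 4: row 6 together with column 4 already contain {D, B, A, E, C, F} — every symbol — so nothing can go there. The grid has no valid completion.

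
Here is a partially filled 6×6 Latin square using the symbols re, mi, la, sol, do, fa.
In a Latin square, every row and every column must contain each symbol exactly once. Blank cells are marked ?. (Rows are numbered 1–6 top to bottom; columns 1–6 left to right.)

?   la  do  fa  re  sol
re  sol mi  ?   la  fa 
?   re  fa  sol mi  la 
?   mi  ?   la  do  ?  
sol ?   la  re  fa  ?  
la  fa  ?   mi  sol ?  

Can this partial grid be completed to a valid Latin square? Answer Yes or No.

No row or column among the givens repeats a symbol, and propagating forced cells runs into no contradiction.
One valid completion exists (for instance, mi la do fa re sol / re sol mi do la fa / do re fa sol mi la / fa mi sol la do re / sol do la re fa mi / la fa re mi sol do).

Yes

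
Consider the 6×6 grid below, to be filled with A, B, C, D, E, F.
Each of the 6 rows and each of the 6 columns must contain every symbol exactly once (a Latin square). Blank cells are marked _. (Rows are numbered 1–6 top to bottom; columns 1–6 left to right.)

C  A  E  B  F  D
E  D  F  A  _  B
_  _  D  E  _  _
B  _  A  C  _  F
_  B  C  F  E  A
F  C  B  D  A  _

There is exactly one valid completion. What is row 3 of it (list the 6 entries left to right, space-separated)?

Row 3, column 1: row 3 has {D, E} and column 1 has {B, C, E, F}, leaving only A.
Row 3, column 2: row 3 has {A, D, E} and column 2 has {A, B, C, D}, leaving only F.
Row 3, column 6: row 3 has {A, D, E, F} and column 6 has {A, B, D, F}, leaving only C.
Row 3, column 5: row 3 has {A, C, D, E, F} and column 5 has {A, E, F}, leaving only B.
So row 3 reads: A F D E B C.

A F D E B C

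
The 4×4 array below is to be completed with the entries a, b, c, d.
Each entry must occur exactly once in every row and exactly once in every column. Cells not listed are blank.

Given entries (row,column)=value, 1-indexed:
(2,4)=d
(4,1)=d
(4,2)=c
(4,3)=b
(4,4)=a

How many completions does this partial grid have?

Row 1, column 1: eliminating its row and column leaves {a, b, c}.
Row 1, column 2: eliminating its row and column leaves {a, b, d}.
Row 1, column 3: eliminating its row and column leaves {a, c, d}.
Row 1, column 4: eliminating its row and column leaves {b, c}.
Row 2, column 1: eliminating its row and column leaves {a, b, c}.
Row 2, column 2: eliminating its row and column leaves {a, b}.
Row 2, column 3: eliminating its row and column leaves {a, c}.
Row 3, column 1: eliminating its row and column leaves {a, b, c}.
Row 3, column 2: eliminating its row and column leaves {a, b, d}.
Row 3, column 3: eliminating its row and column leaves {a, c, d}.
Row 3, column 4: eliminating its row and column leaves {b, c}.
Enumerating the assignments across these blanks that avoid any row or column repeat gives 8 completions.

8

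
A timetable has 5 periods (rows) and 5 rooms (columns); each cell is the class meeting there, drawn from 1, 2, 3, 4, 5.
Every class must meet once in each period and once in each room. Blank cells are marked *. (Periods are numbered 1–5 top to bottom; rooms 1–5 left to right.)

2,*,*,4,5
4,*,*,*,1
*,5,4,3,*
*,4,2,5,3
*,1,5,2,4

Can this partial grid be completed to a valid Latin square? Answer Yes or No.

Period 2, room 4: period 2 together with room 4 already contain {1, 2, 3, 4, 5} — every symbol — so nothing can go there. The grid has no valid completion.

No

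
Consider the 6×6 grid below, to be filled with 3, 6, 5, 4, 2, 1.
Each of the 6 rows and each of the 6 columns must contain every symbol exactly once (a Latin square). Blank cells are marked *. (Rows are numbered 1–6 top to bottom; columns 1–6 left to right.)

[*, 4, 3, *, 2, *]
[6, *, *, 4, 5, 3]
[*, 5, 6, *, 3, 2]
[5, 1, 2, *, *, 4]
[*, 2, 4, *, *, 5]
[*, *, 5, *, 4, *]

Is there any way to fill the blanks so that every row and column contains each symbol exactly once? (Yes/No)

No

Row 2, column 2: row 2 together with column 2 already contain {3, 6, 5, 4, 2, 1} — every symbol — so nothing can go there. The grid has no valid completion.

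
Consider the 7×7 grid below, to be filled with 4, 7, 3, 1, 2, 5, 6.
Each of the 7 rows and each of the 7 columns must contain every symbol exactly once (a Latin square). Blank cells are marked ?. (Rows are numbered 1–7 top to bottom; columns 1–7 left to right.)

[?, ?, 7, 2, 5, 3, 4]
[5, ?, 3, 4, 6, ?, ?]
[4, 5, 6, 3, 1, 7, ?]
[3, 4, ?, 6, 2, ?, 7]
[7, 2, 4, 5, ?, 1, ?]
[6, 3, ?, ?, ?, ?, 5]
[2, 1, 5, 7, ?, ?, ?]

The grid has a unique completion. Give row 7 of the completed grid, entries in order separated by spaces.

2 1 5 7 4 6 3

Row 1, column 1: row 1 has {4, 7, 3, 2, 5} and column 1 has {4, 7, 3, 2, 5, 6}, leaving only 1.
Row 1, column 2: row 1 has {4, 7, 3, 1, 2, 5} and column 2 has {4, 3, 1, 2, 5}, leaving only 6.
Row 2, column 2: row 2 has {4, 3, 5, 6} and column 2 has {4, 3, 1, 2, 5, 6}, leaving only 7.
Row 2, column 6: row 2 has {4, 7, 3, 5, 6} and column 6 has {7, 3, 1}, leaving only 2.
Row 2, column 7: row 2 has {4, 7, 3, 2, 5, 6} and column 7 has {4, 7, 5}, leaving only 1.
Row 3, column 7: row 3 has {4, 7, 3, 1, 5, 6} and column 7 has {4, 7, 1, 5}, leaving only 2.
Row 4, column 3: row 4 has {4, 7, 3, 2, 6} and column 3 has {4, 7, 3, 5, 6}, leaving only 1.
Row 4, column 6: row 4 has {4, 7, 3, 1, 2, 6} and column 6 has {7, 3, 1, 2}, leaving only 5.
Row 5, column 5: row 5 has {4, 7, 1, 2, 5} and column 5 has {1, 2, 5, 6}, leaving only 3.
Row 7, column 5: row 7 has {7, 1, 2, 5} and column 5 has {3, 1, 2, 5, 6}, leaving only 4.
Row 7, column 6: row 7 has {4, 7, 1, 2, 5} and column 6 has {7, 3, 1, 2, 5}, leaving only 6.
Row 7, column 7: row 7 has {4, 7, 1, 2, 5, 6} and column 7 has {4, 7, 1, 2, 5}, leaving only 3.
So row 7 reads: 2 1 5 7 4 6 3.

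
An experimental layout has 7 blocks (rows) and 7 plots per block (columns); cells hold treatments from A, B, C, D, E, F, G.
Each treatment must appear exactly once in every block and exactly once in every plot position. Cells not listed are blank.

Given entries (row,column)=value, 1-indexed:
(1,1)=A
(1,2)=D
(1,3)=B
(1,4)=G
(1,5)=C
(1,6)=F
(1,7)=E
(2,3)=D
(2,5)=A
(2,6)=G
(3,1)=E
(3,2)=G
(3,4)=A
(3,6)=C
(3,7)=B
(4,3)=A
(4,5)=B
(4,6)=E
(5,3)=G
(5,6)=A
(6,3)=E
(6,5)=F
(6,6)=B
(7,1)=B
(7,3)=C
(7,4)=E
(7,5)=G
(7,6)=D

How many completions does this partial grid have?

Block 2, plot 1: eliminating its block and plot leaves {C, F}.
Block 2, plot 2: eliminating its block and plot leaves {B, C, E, F}.
Block 2, plot 4: eliminating its block and plot leaves {B, C, F}.
Block 2, plot 7: eliminating its block and plot leaves {C, F}.
Block 3, plot 3: eliminating its block and plot leaves {F}.
Block 3, plot 5: eliminating its block and plot leaves {D}.
Block 4, plot 1: eliminating its block and plot leaves {C, D, F, G}.
Block 4, plot 2: eliminating its block and plot leaves {C, F}.
Block 4, plot 4: eliminating its block and plot leaves {C, D, F}.
Block 4, plot 7: eliminating its block and plot leaves {C, D, F, G}.
Block 5, plot 1: eliminating its block and plot leaves {C, D, F}.
Block 5, plot 2: eliminating its block and plot leaves {B, C, E, F}.
Block 5, plot 4: eliminating its block and plot leaves {B, C, D, F}.
Block 5, plot 5: eliminating its block and plot leaves {D, E}.
Block 5, plot 7: eliminating its block and plot leaves {C, D, F}.
Block 6, plot 1: eliminating its block and plot leaves {C, D, G}.
Block 6, plot 2: eliminating its block and plot leaves {A, C}.
Block 6, plot 4: eliminating its block and plot leaves {C, D}.
Block 6, plot 7: eliminating its block and plot leaves {A, C, D, G}.
Block 7, plot 2: eliminating its block and plot leaves {A, F}.
Block 7, plot 7: eliminating its block and plot leaves {A, F}.
Enumerating the assignments across these blanks that avoid any block or plot repeat gives 9 completions.

9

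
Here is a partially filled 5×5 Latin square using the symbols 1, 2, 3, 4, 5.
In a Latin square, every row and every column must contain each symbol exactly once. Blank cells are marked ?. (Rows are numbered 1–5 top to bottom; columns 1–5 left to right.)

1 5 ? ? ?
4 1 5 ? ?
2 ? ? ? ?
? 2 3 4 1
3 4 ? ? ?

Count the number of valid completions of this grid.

Row 1, column 3: eliminating its row and column leaves {2, 4}.
Row 1, column 4: eliminating its row and column leaves {2, 3}.
Row 1, column 5: eliminating its row and column leaves {2, 3, 4}.
Row 2, column 4: eliminating its row and column leaves {2, 3}.
Row 2, column 5: eliminating its row and column leaves {2, 3}.
Row 3, column 2: eliminating its row and column leaves {3}.
Row 3, column 3: eliminating its row and column leaves {1, 4}.
Row 3, column 4: eliminating its row and column leaves {1, 3, 5}.
Row 3, column 5: eliminating its row and column leaves {3, 4, 5}.
Row 4, column 1: eliminating its row and column leaves {5}.
Row 5, column 3: eliminating its row and column leaves {1, 2}.
Row 5, column 4: eliminating its row and column leaves {1, 2, 5}.
Row 5, column 5: eliminating its row and column leaves {2, 5}.
Enumerating the assignments across these blanks that avoid any row or column repeat gives 3 completions.

3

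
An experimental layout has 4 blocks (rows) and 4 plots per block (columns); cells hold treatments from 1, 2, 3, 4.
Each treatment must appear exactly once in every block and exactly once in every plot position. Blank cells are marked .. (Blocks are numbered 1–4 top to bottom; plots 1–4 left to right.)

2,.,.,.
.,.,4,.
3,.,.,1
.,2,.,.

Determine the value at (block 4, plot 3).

Block 2, plot 1: block 2 has {4} and plot 1 has {2, 3}, leaving only 1.
Block 2, plot 2: block 2 has {1, 4} and plot 2 has {2}, leaving only 3.
Block 2, plot 4: block 2 has {1, 3, 4} and plot 4 has {1}, leaving only 2.
Block 3, plot 2: block 3 has {1, 3} and plot 2 has {2, 3}, leaving only 4.
Block 1, plot 2: block 1 has {2} and plot 2 has {2, 3, 4}, leaving only 1.
Block 1, plot 3: block 1 has {1, 2} and plot 3 has {4}, leaving only 3.
Block 4 already has {2} and plot 3 already has {3, 4}, so block 4, plot 3 must be 1.

1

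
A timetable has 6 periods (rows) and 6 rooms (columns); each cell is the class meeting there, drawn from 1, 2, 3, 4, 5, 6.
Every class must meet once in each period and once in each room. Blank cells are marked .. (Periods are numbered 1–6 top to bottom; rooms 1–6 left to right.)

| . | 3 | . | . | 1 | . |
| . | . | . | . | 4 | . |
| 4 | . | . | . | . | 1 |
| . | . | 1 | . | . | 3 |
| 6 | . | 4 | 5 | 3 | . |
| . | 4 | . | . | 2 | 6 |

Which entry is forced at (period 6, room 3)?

Period 5, room 6: period 5 has {3, 4, 5, 6} and room 6 has {1, 3, 6}, leaving only 2.
Period 2, room 6: period 2 has {4} and room 6 has {1, 2, 3, 6}, leaving only 5.
Period 1, room 6: period 1 has {1, 3} and room 6 has {1, 2, 3, 5, 6}, leaving only 4.
Period 5, room 2: period 5 has {2, 3, 4, 5, 6} and room 2 has {3, 4}, leaving only 1.
Period 6, room 3 is narrowed to {3, 5}.
If it were 3, then period 4, room 1 would be left with no valid symbol.
So period 6, room 3 must be 5.

5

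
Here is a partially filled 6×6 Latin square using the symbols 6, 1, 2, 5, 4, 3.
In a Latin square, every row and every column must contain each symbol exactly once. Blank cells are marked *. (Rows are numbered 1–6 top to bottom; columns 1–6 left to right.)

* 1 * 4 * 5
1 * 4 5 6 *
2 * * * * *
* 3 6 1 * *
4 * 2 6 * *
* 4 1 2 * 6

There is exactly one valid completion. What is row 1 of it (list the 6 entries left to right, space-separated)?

6 1 3 4 2 5

Row 1, column 3: row 1 has {1, 5, 4} and column 3 has {6, 1, 2, 4}, leaving only 3.
Row 1, column 1: row 1 has {1, 5, 4, 3} and column 1 has {1, 2, 4}, leaving only 6.
Row 1, column 5: row 1 has {6, 1, 5, 4, 3} and column 5 has {6}, leaving only 2.
So row 1 reads: 6 1 3 4 2 5.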